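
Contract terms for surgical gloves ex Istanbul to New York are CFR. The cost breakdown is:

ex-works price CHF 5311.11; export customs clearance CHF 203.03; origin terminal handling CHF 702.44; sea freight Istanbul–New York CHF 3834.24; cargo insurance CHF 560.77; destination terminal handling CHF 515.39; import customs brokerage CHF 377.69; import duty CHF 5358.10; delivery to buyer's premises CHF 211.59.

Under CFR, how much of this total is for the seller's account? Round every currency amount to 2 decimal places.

CFR: the seller pays costs through ocean freight to the destination port, but not insurance.
Seller's account: goods 5311.11 + export clearance 203.03 + origin terminal 702.44 + freight 3834.24 = 10050.82
Buyer's account: insurance 560.77 + destination terminal 515.39 + brokerage 377.69 + duty 5358.10 + delivery 211.59 = 7023.54

Seller's account: CHF 10050.82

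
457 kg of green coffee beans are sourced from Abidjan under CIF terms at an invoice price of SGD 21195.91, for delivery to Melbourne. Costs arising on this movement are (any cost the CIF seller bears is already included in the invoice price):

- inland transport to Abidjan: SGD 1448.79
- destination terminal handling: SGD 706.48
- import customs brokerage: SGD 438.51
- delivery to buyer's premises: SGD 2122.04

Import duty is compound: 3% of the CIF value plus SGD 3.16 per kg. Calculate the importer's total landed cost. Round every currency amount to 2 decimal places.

CIF: the seller pays costs through ocean freight and marine insurance to the destination port.
Already in the invoice (seller's account under CIF): inland to port — exclude.
The CIF price already equals the CIF value: 21195.91
Ad valorem component: 21195.91 × 3% = 635.88
Specific component: 457 × 3.16 = 1444.12
Import duty = 635.88 + 1444.12 = 2080.00
Buyer bears: destination terminal 706.48 + brokerage 438.51 + delivery 2122.04 + duty 2080.00 = 5347.03
Landed cost = invoice 21195.91 + 5347.03 = 26542.94

Total landed cost: SGD 26542.94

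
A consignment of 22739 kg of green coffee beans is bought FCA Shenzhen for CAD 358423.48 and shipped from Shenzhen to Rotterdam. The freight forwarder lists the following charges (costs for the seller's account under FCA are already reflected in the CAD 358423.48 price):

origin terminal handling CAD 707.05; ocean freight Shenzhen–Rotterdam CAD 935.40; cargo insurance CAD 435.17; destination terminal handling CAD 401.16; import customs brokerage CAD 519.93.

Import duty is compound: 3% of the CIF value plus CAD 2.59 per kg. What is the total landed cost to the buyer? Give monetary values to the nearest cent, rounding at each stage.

FCA: the seller delivers export-cleared goods to the carrier; the buyer bears costs from that point.
CIF value = FCA price + origin terminal + freight + insurance = 358423.48 + 707.05 + 935.40 + 435.17 = 360501.10
Ad valorem component: 360501.10 × 3% = 10815.03
Specific component: 22739 × 2.59 = 58894.01
Import duty = 10815.03 + 58894.01 = 69709.04
Buyer bears: origin terminal 707.05 + freight 935.40 + insurance 435.17 + destination terminal 401.16 + brokerage 519.93 + duty 69709.04 = 72707.75
Landed cost = invoice 358423.48 + 72707.75 = 431131.23

Total landed cost: CAD 431131.23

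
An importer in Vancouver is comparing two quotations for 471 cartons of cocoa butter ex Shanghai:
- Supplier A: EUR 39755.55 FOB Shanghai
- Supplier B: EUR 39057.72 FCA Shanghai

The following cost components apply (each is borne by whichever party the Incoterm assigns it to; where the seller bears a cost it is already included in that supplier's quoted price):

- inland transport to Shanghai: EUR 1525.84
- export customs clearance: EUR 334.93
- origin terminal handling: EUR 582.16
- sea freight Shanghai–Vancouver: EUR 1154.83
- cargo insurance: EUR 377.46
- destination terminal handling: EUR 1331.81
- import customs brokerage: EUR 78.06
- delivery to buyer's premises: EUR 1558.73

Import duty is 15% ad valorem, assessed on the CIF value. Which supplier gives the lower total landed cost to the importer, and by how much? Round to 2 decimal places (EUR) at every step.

Supplier B is cheaper by EUR 133.02

Supplier A (FOB):
CIF value = FOB price + freight + insurance = 39755.55 + 1154.83 + 377.46 = 41287.84
Import duty = 41287.84 × 15% = 6193.18
Buyer bears (A): 1154.83 + 377.46 + 1331.81 + 78.06 + 1558.73 = 4500.89
Landed cost (A) = invoice 39755.55 + 4500.89 + duty 6193.18 = 50449.62
Supplier B (FCA):
CIF value = FCA price + origin terminal + freight + insurance = 39057.72 + 582.16 + 1154.83 + 377.46 = 41172.17
Import duty = 41172.17 × 15% = 6175.83
Buyer bears (B): 582.16 + 1154.83 + 377.46 + 1331.81 + 78.06 + 1558.73 = 5083.05
Landed cost (B) = invoice 39057.72 + 5083.05 + duty 6175.83 = 50316.60
Difference = |50449.62 − 50316.60| = 133.02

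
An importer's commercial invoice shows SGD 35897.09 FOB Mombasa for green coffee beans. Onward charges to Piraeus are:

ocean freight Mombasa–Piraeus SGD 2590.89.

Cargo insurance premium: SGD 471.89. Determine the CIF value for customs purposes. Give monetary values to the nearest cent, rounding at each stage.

CIF = FOB price + freight + insurance
CIF = 35897.09 + 2590.89 + 471.89 = 38959.87

CIF value: SGD 38959.87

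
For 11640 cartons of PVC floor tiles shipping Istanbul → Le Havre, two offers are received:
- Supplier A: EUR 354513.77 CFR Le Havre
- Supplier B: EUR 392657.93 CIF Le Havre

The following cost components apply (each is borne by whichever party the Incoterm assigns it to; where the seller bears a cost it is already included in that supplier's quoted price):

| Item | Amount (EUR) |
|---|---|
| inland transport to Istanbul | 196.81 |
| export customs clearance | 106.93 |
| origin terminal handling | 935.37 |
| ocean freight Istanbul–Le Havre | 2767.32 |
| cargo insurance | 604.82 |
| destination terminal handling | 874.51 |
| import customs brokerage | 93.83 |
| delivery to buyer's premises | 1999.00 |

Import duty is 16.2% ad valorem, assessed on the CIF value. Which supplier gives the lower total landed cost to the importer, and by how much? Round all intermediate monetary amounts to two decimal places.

Supplier A is cheaper by EUR 43620.71

Supplier A (CFR):
CIF value = CFR price + insurance = 354513.77 + 604.82 = 355118.59
Import duty = 355118.59 × 16.2% = 57529.21
Buyer bears (A): 604.82 + 874.51 + 93.83 + 1999.00 = 3572.16
Landed cost (A) = invoice 354513.77 + 3572.16 + duty 57529.21 = 415615.14
Supplier B (CIF):
The CIF price already equals the CIF value: 392657.93
Import duty = 392657.93 × 16.2% = 63610.58
Buyer bears (B): 874.51 + 93.83 + 1999.00 = 2967.34
Landed cost (B) = invoice 392657.93 + 2967.34 + duty 63610.58 = 459235.85
Difference = |415615.14 − 459235.85| = 43620.71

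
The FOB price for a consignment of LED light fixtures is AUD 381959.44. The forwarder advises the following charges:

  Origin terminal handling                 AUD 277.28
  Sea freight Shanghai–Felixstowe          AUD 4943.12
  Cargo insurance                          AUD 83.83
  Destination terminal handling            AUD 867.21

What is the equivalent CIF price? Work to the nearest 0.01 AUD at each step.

CIF price: AUD 386986.39

Not relevant to the conversion: origin terminal — on the seller under both FOB and CIF; already in the FOB price and stays in the CIF price. destination terminal — on the buyer under both terms; not part of either seller's price.
From FOB to CIF, the seller additionally bears: freight, insurance.
CIF price = 381959.44 + 4943.12 + 83.83 = 386986.39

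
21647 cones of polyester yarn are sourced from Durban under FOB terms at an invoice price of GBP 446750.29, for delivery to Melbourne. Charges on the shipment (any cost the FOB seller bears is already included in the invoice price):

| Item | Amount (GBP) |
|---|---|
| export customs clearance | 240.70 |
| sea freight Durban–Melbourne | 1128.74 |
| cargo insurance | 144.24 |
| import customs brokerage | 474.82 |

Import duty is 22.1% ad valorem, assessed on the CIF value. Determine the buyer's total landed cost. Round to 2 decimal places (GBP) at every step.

FOB: the seller bears costs until goods are on board at the origin port; the buyer bears freight, insurance and all costs thereafter.
Already in the invoice (seller's account under FOB): export clearance — exclude.
CIF value = FOB price + freight + insurance = 446750.29 + 1128.74 + 144.24 = 448023.27
Import duty = 448023.27 × 22.1% = 99013.14
Buyer bears: freight 1128.74 + insurance 144.24 + brokerage 474.82 + duty 99013.14 = 100760.94
Landed cost = invoice 446750.29 + 100760.94 = 547511.23

Total landed cost: GBP 547511.23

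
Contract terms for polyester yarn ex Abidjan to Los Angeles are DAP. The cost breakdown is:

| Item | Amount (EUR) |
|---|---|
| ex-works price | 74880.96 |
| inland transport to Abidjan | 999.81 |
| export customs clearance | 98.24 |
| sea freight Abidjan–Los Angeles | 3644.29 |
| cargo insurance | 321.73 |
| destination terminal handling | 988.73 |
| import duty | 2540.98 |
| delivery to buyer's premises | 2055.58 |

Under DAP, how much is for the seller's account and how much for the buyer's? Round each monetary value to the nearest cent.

Seller: EUR 82989.34; buyer: EUR 2540.98

DAP: the seller bears all costs to the named destination except import duty and clearance.
Seller's account: goods 74880.96 + inland to port 999.81 + export clearance 98.24 + freight 3644.29 + insurance 321.73 + destination terminal 988.73 + delivery 2055.58 = 82989.34
Buyer's account: duty 2540.98 = 2540.98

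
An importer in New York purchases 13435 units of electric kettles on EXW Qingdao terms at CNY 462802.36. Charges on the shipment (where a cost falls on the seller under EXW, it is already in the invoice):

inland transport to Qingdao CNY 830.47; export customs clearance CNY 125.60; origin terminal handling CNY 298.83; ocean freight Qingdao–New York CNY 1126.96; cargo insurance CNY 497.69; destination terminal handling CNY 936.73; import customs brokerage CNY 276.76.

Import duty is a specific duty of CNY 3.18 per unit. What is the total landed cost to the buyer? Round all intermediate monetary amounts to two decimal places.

EXW: the seller makes goods available at their premises; the buyer bears all onward costs.
CIF value = EXW price + inland to port + export clearance + origin terminal + freight + insurance = 462802.36 + 830.47 + 125.60 + 298.83 + 1126.96 + 497.69 = 465681.91
Import duty = 13435 × 3.18 = 42723.30
Buyer bears: inland to port 830.47 + export clearance 125.60 + origin terminal 298.83 + freight 1126.96 + insurance 497.69 + destination terminal 936.73 + brokerage 276.76 + duty 42723.30 = 46816.34
Landed cost = invoice 462802.36 + 46816.34 = 509618.70

Total landed cost: CNY 509618.70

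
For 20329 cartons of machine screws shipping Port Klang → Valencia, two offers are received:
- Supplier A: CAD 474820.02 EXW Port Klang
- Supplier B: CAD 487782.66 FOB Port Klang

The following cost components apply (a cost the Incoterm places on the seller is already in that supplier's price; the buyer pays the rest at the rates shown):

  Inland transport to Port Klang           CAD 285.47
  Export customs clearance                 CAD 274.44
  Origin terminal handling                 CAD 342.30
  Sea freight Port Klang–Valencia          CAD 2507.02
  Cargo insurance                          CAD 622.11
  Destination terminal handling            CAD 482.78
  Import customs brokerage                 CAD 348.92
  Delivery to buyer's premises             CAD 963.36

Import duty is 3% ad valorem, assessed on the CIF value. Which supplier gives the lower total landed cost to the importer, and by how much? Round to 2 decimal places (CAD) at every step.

Supplier A is cheaper by CAD 12422.24

Supplier A (EXW):
CIF value = EXW price + inland to port + export clearance + origin terminal + freight + insurance = 474820.02 + 285.47 + 274.44 + 342.30 + 2507.02 + 622.11 = 478851.36
Import duty = 478851.36 × 3% = 14365.54
Buyer bears (A): 285.47 + 274.44 + 342.30 + 2507.02 + 622.11 + 482.78 + 348.92 + 963.36 = 5826.40
Landed cost (A) = invoice 474820.02 + 5826.40 + duty 14365.54 = 495011.96
Supplier B (FOB):
CIF value = FOB price + freight + insurance = 487782.66 + 2507.02 + 622.11 = 490911.79
Import duty = 490911.79 × 3% = 14727.35
Buyer bears (B): 2507.02 + 622.11 + 482.78 + 348.92 + 963.36 = 4924.19
Landed cost (B) = invoice 487782.66 + 4924.19 + duty 14727.35 = 507434.20
Difference = |495011.96 − 507434.20| = 12422.24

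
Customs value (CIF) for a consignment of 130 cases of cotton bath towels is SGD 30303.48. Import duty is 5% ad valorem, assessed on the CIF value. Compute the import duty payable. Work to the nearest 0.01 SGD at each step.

Import duty: SGD 1515.17

Import duty = 30303.48 × 5% = 1515.17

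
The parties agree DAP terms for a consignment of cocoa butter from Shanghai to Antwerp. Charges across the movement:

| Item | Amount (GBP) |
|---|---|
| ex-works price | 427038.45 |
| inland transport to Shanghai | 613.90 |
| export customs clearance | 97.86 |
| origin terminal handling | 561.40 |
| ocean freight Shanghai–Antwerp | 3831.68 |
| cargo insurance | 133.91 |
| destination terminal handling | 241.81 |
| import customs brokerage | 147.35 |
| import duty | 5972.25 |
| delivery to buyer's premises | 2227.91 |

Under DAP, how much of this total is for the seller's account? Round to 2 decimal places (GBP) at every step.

Seller's account: GBP 434746.92

DAP: the seller bears all costs to the named destination except import duty and clearance.
Seller's account: goods 427038.45 + inland to port 613.90 + export clearance 97.86 + origin terminal 561.40 + freight 3831.68 + insurance 133.91 + destination terminal 241.81 + delivery 2227.91 = 434746.92
Buyer's account: brokerage 147.35 + duty 5972.25 = 6119.60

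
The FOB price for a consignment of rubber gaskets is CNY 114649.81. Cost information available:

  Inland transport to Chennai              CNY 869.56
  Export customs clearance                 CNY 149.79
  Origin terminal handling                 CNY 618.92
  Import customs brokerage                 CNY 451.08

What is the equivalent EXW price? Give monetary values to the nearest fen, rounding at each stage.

Not relevant to the conversion: brokerage — on the buyer under both terms; not part of either seller's price.
From FOB to EXW, the seller no longer bears: inland to port, export clearance, origin terminal.
EXW price = 114649.81 − 869.56 − 149.79 − 618.92 = 113011.54

EXW price: CNY 113011.54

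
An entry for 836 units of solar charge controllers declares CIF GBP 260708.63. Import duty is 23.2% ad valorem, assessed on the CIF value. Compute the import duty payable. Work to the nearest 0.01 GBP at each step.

Import duty: GBP 60484.40

Import duty = 260708.63 × 23.2% = 60484.40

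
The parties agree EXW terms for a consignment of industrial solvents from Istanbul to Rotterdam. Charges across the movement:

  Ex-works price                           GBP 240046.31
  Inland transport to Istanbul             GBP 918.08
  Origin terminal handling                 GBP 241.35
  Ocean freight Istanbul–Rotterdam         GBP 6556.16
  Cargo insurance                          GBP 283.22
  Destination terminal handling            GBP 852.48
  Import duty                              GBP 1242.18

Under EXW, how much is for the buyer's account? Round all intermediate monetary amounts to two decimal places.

Buyer's account: GBP 10093.47

EXW: the seller makes goods available at their premises; the buyer bears all onward costs.
Seller's account: goods 240046.31 = 240046.31
Buyer's account: inland to port 918.08 + origin terminal 241.35 + freight 6556.16 + insurance 283.22 + destination terminal 852.48 + duty 1242.18 = 10093.47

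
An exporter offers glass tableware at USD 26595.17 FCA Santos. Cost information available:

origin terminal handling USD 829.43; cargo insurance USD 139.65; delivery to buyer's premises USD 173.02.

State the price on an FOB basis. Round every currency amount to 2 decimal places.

Not relevant to the conversion: insurance, delivery — on the buyer under both terms; not part of either seller's price.
From FCA to FOB, the seller additionally bears: origin terminal.
FOB price = 26595.17 + 829.43 = 27424.60

FOB price: USD 27424.60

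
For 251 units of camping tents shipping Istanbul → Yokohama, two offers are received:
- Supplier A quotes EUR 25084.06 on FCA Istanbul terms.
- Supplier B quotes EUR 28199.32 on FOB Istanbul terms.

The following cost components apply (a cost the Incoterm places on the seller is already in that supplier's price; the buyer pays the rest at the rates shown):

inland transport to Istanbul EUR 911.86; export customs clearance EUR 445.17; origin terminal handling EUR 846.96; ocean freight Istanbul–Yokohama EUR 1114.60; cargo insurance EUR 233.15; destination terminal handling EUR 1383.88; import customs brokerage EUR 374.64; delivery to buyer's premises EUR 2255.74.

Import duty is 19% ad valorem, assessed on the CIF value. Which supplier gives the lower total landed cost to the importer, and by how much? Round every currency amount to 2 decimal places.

Supplier A is cheaper by EUR 2699.27

Supplier A (FCA):
CIF value = FCA price + origin terminal + freight + insurance = 25084.06 + 846.96 + 1114.60 + 233.15 = 27278.77
Import duty = 27278.77 × 19% = 5182.97
Buyer bears (A): 846.96 + 1114.60 + 233.15 + 1383.88 + 374.64 + 2255.74 = 6208.97
Landed cost (A) = invoice 25084.06 + 6208.97 + duty 5182.97 = 36476.00
Supplier B (FOB):
CIF value = FOB price + freight + insurance = 28199.32 + 1114.60 + 233.15 = 29547.07
Import duty = 29547.07 × 19% = 5613.94
Buyer bears (B): 1114.60 + 233.15 + 1383.88 + 374.64 + 2255.74 = 5362.01
Landed cost (B) = invoice 28199.32 + 5362.01 + duty 5613.94 = 39175.27
Difference = |36476.00 − 39175.27| = 2699.27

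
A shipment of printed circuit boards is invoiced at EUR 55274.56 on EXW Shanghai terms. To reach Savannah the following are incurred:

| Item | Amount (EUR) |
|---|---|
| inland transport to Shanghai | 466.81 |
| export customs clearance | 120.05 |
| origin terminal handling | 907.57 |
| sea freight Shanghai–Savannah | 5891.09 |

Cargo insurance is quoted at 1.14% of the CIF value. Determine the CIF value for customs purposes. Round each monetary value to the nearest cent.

Let C be the CIF value. C = EXW price + pre-shipment costs + freight + 1.14% × C
C − 1.14% × C = 55274.56 + 466.81 + 120.05 + 907.57 + 5891.09
0.9886 × C = 62660.08
C = 62660.08 / 0.9886 = 63382.64
Insurance premium = 1.14% × 63382.64 = 722.56

CIF value: EUR 63382.64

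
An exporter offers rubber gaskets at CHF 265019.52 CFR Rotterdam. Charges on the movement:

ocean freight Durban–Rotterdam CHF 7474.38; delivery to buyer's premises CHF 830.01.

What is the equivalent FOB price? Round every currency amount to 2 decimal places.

Not relevant to the conversion: delivery — on the buyer under both terms; not part of either seller's price.
From CFR to FOB, the seller no longer bears: freight.
FOB price = 265019.52 − 7474.38 = 257545.14

FOB price: CHF 257545.14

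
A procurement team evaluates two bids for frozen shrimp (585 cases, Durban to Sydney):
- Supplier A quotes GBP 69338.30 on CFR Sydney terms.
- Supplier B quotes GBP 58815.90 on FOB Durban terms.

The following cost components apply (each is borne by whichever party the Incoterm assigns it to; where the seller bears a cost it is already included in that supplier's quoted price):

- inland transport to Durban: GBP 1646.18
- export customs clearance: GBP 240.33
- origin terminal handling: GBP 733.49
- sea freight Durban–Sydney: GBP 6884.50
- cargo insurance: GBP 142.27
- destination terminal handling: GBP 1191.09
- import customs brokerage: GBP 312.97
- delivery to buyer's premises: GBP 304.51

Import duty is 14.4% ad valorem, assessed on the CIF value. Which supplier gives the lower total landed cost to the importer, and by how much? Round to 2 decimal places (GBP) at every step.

Supplier A (CFR):
CIF value = CFR price + insurance = 69338.30 + 142.27 = 69480.57
Import duty = 69480.57 × 14.4% = 10005.20
Buyer bears (A): 142.27 + 1191.09 + 312.97 + 304.51 = 1950.84
Landed cost (A) = invoice 69338.30 + 1950.84 + duty 10005.20 = 81294.34
Supplier B (FOB):
CIF value = FOB price + freight + insurance = 58815.90 + 6884.50 + 142.27 = 65842.67
Import duty = 65842.67 × 14.4% = 9481.34
Buyer bears (B): 6884.50 + 142.27 + 1191.09 + 312.97 + 304.51 = 8835.34
Landed cost (B) = invoice 58815.90 + 8835.34 + duty 9481.34 = 77132.58
Difference = |81294.34 − 77132.58| = 4161.76

Supplier B is cheaper by GBP 4161.76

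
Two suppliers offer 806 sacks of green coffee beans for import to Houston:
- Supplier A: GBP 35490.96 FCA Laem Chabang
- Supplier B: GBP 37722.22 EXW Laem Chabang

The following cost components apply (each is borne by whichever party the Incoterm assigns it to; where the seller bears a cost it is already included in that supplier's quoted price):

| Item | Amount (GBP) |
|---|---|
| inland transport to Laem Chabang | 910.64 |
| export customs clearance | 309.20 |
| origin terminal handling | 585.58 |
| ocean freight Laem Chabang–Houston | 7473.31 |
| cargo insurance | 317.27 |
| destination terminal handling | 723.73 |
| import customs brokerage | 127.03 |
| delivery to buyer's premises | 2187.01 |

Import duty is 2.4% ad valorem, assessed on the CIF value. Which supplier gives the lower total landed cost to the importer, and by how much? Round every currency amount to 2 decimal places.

Supplier A (FCA):
CIF value = FCA price + origin terminal + freight + insurance = 35490.96 + 585.58 + 7473.31 + 317.27 = 43867.12
Import duty = 43867.12 × 2.4% = 1052.81
Buyer bears (A): 585.58 + 7473.31 + 317.27 + 723.73 + 127.03 + 2187.01 = 11413.93
Landed cost (A) = invoice 35490.96 + 11413.93 + duty 1052.81 = 47957.70
Supplier B (EXW):
CIF value = EXW price + inland to port + export clearance + origin terminal + freight + insurance = 37722.22 + 910.64 + 309.20 + 585.58 + 7473.31 + 317.27 = 47318.22
Import duty = 47318.22 × 2.4% = 1135.64
Buyer bears (B): 910.64 + 309.20 + 585.58 + 7473.31 + 317.27 + 723.73 + 127.03 + 2187.01 = 12633.77
Landed cost (B) = invoice 37722.22 + 12633.77 + duty 1135.64 = 51491.63
Difference = |47957.70 − 51491.63| = 3533.93

Supplier A is cheaper by GBP 3533.93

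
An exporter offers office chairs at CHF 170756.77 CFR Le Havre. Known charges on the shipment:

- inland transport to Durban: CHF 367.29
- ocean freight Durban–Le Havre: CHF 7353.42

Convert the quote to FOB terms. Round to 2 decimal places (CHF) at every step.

FOB price: CHF 163403.35

Not relevant to the conversion: inland to port — on the seller under both CFR and FOB; already in the CFR price and stays in the FOB price.
From CFR to FOB, the seller no longer bears: freight.
FOB price = 170756.77 − 7353.42 = 163403.35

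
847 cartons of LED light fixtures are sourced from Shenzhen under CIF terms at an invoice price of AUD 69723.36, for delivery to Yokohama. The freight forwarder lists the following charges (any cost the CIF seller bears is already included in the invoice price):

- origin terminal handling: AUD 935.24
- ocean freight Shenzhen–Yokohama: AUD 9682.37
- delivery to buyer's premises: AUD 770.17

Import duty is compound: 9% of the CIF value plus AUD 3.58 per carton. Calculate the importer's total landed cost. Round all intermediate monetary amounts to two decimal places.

CIF: the seller pays costs through ocean freight and marine insurance to the destination port.
Already in the invoice (seller's account under CIF): origin terminal, freight — exclude.
The CIF price already equals the CIF value: 69723.36
Ad valorem component: 69723.36 × 9% = 6275.10
Specific component: 847 × 3.58 = 3032.26
Import duty = 6275.10 + 3032.26 = 9307.36
Buyer bears: delivery 770.17 + duty 9307.36 = 10077.53
Landed cost = invoice 69723.36 + 10077.53 = 79800.89

Total landed cost: AUD 79800.89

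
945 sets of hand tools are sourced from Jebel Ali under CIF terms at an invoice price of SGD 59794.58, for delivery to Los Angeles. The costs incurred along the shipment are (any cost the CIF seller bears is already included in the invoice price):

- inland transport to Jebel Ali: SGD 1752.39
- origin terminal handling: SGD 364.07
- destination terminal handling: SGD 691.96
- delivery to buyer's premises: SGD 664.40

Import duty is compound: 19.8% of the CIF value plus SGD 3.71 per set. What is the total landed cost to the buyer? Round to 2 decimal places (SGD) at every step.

Total landed cost: SGD 76496.22

CIF: the seller pays costs through ocean freight and marine insurance to the destination port.
Already in the invoice (seller's account under CIF): inland to port, origin terminal — exclude.
The CIF price already equals the CIF value: 59794.58
Ad valorem component: 59794.58 × 19.8% = 11839.33
Specific component: 945 × 3.71 = 3505.95
Import duty = 11839.33 + 3505.95 = 15345.28
Buyer bears: destination terminal 691.96 + delivery 664.40 + duty 15345.28 = 16701.64
Landed cost = invoice 59794.58 + 16701.64 = 76496.22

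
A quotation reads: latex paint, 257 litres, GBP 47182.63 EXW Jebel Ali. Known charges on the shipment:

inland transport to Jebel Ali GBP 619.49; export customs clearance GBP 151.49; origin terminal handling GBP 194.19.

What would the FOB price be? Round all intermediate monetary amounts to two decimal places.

From EXW to FOB, the seller additionally bears: inland to port, export clearance, origin terminal.
FOB price = 47182.63 + 619.49 + 151.49 + 194.19 = 48147.80

FOB price: GBP 48147.80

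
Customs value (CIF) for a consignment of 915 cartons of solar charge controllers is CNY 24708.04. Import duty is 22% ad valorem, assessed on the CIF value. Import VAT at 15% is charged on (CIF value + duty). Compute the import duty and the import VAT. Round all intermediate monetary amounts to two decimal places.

Import duty = 24708.04 × 22% = 5435.77
VAT base = CIF + duty = 24708.04 + 5435.77 = 30143.81
Import VAT = 30143.81 × 15% = 4521.57

Import duty: CNY 5435.77; import VAT: CNY 4521.57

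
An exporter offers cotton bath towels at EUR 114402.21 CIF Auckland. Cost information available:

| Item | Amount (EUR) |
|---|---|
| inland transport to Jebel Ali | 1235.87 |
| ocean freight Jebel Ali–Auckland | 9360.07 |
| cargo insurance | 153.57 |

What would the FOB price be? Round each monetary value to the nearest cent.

FOB price: EUR 104888.57

Not relevant to the conversion: inland to port — on the seller under both CIF and FOB; already in the CIF price and stays in the FOB price.
From CIF to FOB, the seller no longer bears: freight, insurance.
FOB price = 114402.21 − 9360.07 − 153.57 = 104888.57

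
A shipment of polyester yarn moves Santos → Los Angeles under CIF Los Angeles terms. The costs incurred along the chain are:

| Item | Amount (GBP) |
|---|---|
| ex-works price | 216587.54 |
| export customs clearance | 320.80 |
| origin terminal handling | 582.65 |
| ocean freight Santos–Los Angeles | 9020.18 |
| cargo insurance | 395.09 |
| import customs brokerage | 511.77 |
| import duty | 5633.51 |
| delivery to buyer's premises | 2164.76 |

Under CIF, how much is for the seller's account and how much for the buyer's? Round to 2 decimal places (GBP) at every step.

CIF: the seller pays costs through ocean freight and marine insurance to the destination port.
Seller's account: goods 216587.54 + export clearance 320.80 + origin terminal 582.65 + freight 9020.18 + insurance 395.09 = 226906.26
Buyer's account: brokerage 511.77 + duty 5633.51 + delivery 2164.76 = 8310.04

Seller: GBP 226906.26; buyer: GBP 8310.04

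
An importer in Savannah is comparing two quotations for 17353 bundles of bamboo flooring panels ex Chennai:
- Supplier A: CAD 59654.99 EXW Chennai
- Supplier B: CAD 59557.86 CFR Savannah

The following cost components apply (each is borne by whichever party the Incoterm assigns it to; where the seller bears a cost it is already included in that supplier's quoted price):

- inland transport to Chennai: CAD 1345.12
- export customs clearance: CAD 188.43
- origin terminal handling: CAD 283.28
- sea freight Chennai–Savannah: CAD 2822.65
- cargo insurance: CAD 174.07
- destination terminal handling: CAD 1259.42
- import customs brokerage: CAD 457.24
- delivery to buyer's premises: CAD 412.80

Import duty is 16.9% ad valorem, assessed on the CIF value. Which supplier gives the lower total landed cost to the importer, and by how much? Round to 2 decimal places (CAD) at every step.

Supplier B is cheaper by CAD 5537.09

Supplier A (EXW):
CIF value = EXW price + inland to port + export clearance + origin terminal + freight + insurance = 59654.99 + 1345.12 + 188.43 + 283.28 + 2822.65 + 174.07 = 64468.54
Import duty = 64468.54 × 16.9% = 10895.18
Buyer bears (A): 1345.12 + 188.43 + 283.28 + 2822.65 + 174.07 + 1259.42 + 457.24 + 412.80 = 6943.01
Landed cost (A) = invoice 59654.99 + 6943.01 + duty 10895.18 = 77493.18
Supplier B (CFR):
CIF value = CFR price + insurance = 59557.86 + 174.07 = 59731.93
Import duty = 59731.93 × 16.9% = 10094.70
Buyer bears (B): 174.07 + 1259.42 + 457.24 + 412.80 = 2303.53
Landed cost (B) = invoice 59557.86 + 2303.53 + duty 10094.70 = 71956.09
Difference = |77493.18 − 71956.09| = 5537.09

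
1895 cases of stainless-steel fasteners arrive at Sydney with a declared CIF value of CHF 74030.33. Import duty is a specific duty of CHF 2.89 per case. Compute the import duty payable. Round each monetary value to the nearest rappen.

Import duty: CHF 5476.55

Import duty = 1895 × 2.89 = 5476.55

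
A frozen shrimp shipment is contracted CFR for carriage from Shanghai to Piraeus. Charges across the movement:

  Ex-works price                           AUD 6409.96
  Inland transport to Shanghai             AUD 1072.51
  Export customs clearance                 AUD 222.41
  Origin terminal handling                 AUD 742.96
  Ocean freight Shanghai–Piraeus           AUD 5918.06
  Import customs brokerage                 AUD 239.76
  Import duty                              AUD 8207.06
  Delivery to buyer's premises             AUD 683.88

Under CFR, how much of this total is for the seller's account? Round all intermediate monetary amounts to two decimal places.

Seller's account: AUD 14365.90

CFR: the seller pays costs through ocean freight to the destination port, but not insurance.
Seller's account: goods 6409.96 + inland to port 1072.51 + export clearance 222.41 + origin terminal 742.96 + freight 5918.06 = 14365.90
Buyer's account: brokerage 239.76 + duty 8207.06 + delivery 683.88 = 9130.70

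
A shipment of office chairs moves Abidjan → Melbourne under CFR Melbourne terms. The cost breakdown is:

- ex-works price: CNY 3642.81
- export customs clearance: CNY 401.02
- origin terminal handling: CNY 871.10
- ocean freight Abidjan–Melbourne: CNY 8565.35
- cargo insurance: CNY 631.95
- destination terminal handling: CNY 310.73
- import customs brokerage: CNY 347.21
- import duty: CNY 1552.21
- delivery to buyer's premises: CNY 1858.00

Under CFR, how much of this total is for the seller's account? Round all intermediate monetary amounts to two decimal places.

Seller's account: CNY 13480.28

CFR: the seller pays costs through ocean freight to the destination port, but not insurance.
Seller's account: goods 3642.81 + export clearance 401.02 + origin terminal 871.10 + freight 8565.35 = 13480.28
Buyer's account: insurance 631.95 + destination terminal 310.73 + brokerage 347.21 + duty 1552.21 + delivery 1858.00 = 4700.10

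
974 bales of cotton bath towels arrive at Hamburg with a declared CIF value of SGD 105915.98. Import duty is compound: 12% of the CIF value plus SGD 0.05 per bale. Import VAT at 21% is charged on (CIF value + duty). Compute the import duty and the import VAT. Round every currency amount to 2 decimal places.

Import duty: SGD 12758.62; import VAT: SGD 24921.67

Ad valorem component: 105915.98 × 12% = 12709.92
Specific component: 974 × 0.05 = 48.70
Import duty = 12709.92 + 48.70 = 12758.62
VAT base = CIF + duty = 105915.98 + 12758.62 = 118674.60
Import VAT = 118674.60 × 21% = 24921.67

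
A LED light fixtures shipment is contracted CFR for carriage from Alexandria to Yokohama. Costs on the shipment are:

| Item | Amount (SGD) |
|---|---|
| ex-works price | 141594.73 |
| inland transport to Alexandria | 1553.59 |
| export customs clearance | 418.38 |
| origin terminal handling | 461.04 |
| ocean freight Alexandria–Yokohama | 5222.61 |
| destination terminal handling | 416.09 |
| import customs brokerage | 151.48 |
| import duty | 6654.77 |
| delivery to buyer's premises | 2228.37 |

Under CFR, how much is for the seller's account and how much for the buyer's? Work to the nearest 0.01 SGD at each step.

CFR: the seller pays costs through ocean freight to the destination port, but not insurance.
Seller's account: goods 141594.73 + inland to port 1553.59 + export clearance 418.38 + origin terminal 461.04 + freight 5222.61 = 149250.35
Buyer's account: destination terminal 416.09 + brokerage 151.48 + duty 6654.77 + delivery 2228.37 = 9450.71

Seller: SGD 149250.35; buyer: SGD 9450.71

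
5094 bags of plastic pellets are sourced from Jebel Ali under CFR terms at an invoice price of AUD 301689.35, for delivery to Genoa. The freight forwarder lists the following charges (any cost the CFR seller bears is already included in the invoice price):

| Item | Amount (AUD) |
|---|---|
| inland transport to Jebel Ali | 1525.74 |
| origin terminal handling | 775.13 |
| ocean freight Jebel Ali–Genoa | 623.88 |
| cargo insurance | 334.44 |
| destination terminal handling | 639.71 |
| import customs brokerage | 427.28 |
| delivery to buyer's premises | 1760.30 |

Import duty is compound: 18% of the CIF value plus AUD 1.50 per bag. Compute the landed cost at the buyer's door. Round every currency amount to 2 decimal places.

CFR: the seller pays costs through ocean freight to the destination port, but not insurance.
Already in the invoice (seller's account under CFR): inland to port, origin terminal, freight — exclude.
CIF value = CFR price + insurance = 301689.35 + 334.44 = 302023.79
Ad valorem component: 302023.79 × 18% = 54364.28
Specific component: 5094 × 1.50 = 7641.00
Import duty = 54364.28 + 7641.00 = 62005.28
Buyer bears: insurance 334.44 + destination terminal 639.71 + brokerage 427.28 + delivery 1760.30 + duty 62005.28 = 65167.01
Landed cost = invoice 301689.35 + 65167.01 = 366856.36

Total landed cost: AUD 366856.36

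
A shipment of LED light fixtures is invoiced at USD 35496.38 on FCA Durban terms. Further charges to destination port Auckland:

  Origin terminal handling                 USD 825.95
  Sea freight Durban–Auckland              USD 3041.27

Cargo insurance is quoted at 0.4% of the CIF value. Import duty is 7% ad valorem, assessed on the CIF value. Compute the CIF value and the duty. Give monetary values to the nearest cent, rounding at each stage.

Let C be the CIF value. C = FCA price + pre-shipment costs + freight + 0.4% × C
C − 0.4% × C = 35496.38 + 825.95 + 3041.27
0.996 × C = 39363.60
C = 39363.60 / 0.996 = 39521.69
Insurance premium = 0.4% × 39521.69 = 158.09
Import duty = 39521.69 × 7% = 2766.52

CIF value: USD 39521.69; import duty: USD 2766.52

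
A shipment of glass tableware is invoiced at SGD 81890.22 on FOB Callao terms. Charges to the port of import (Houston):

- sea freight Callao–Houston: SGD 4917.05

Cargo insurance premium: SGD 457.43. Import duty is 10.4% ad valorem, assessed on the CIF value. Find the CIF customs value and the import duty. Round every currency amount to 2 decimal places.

CIF value: SGD 87264.70; import duty: SGD 9075.53

CIF = FOB price + freight + insurance
CIF = 81890.22 + 4917.05 + 457.43 = 87264.70
Import duty = 87264.70 × 10.4% = 9075.53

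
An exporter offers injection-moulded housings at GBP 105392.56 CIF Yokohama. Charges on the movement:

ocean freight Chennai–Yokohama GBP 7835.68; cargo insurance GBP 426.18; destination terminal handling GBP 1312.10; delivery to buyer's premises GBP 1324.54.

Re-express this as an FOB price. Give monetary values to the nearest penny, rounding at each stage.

Not relevant to the conversion: delivery, destination terminal — on the buyer under both terms; not part of either seller's price.
From CIF to FOB, the seller no longer bears: freight, insurance.
FOB price = 105392.56 − 7835.68 − 426.18 = 97130.70

FOB price: GBP 97130.70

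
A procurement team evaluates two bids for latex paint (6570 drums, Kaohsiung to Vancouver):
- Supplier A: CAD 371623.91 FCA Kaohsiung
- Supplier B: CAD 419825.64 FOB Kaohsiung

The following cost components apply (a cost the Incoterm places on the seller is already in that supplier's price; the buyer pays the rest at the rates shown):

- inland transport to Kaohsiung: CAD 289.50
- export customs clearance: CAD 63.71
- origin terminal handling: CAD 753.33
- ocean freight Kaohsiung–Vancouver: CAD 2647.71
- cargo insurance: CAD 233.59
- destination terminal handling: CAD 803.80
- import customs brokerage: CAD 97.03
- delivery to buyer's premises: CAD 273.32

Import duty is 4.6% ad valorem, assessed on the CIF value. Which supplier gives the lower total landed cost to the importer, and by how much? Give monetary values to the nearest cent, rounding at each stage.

Supplier A is cheaper by CAD 49631.03

Supplier A (FCA):
CIF value = FCA price + origin terminal + freight + insurance = 371623.91 + 753.33 + 2647.71 + 233.59 = 375258.54
Import duty = 375258.54 × 4.6% = 17261.89
Buyer bears (A): 753.33 + 2647.71 + 233.59 + 803.80 + 97.03 + 273.32 = 4808.78
Landed cost (A) = invoice 371623.91 + 4808.78 + duty 17261.89 = 393694.58
Supplier B (FOB):
CIF value = FOB price + freight + insurance = 419825.64 + 2647.71 + 233.59 = 422706.94
Import duty = 422706.94 × 4.6% = 19444.52
Buyer bears (B): 2647.71 + 233.59 + 803.80 + 97.03 + 273.32 = 4055.45
Landed cost (B) = invoice 419825.64 + 4055.45 + duty 19444.52 = 443325.61
Difference = |393694.58 − 443325.61| = 49631.03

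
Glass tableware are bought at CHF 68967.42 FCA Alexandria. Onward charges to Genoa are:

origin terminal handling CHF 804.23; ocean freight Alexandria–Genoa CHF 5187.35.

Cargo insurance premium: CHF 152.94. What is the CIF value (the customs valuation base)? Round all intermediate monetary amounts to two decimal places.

CIF = FCA price + pre-shipment costs + freight + insurance
CIF = 68967.42 + 804.23 + 5187.35 + 152.94 = 75111.94

CIF value: CHF 75111.94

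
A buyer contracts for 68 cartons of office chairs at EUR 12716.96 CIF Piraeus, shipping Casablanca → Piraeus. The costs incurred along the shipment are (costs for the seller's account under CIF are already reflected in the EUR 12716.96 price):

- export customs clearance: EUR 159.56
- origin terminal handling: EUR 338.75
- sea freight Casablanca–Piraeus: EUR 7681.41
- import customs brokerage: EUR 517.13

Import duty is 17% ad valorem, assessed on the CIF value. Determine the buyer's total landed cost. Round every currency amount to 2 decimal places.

Total landed cost: EUR 15395.97

CIF: the seller pays costs through ocean freight and marine insurance to the destination port.
Already in the invoice (seller's account under CIF): export clearance, origin terminal, freight — exclude.
The CIF price already equals the CIF value: 12716.96
Import duty = 12716.96 × 17% = 2161.88
Buyer bears: brokerage 517.13 + duty 2161.88 = 2679.01
Landed cost = invoice 12716.96 + 2679.01 = 15395.97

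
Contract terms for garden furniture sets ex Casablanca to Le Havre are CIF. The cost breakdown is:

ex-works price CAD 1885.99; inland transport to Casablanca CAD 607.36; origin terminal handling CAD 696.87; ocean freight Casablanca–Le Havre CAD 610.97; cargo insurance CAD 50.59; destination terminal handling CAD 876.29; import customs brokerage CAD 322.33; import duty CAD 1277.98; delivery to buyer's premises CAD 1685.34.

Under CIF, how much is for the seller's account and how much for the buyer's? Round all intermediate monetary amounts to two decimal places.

CIF: the seller pays costs through ocean freight and marine insurance to the destination port.
Seller's account: goods 1885.99 + inland to port 607.36 + origin terminal 696.87 + freight 610.97 + insurance 50.59 = 3851.78
Buyer's account: destination terminal 876.29 + brokerage 322.33 + duty 1277.98 + delivery 1685.34 = 4161.94

Seller: CAD 3851.78; buyer: CAD 4161.94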